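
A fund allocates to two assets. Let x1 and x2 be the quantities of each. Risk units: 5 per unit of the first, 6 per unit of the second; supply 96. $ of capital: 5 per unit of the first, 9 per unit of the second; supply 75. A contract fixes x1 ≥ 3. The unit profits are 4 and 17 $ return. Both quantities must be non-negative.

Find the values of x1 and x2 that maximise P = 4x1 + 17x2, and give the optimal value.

x1 = 3, x2 = 20/3, maximum P = 376/3

Extreme points and P = 4x1 + 17x2:
  (15, 0) → P = 60
  (3, 0) → P = 12
  (3, 20/3) → P = 376/3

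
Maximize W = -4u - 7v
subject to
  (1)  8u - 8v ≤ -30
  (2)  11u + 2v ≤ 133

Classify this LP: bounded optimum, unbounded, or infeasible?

From the feasible point (251/26, 697/52), moving in the direction (-8, -8) keeps every constraint satisfied while W increases without bound.

unbounded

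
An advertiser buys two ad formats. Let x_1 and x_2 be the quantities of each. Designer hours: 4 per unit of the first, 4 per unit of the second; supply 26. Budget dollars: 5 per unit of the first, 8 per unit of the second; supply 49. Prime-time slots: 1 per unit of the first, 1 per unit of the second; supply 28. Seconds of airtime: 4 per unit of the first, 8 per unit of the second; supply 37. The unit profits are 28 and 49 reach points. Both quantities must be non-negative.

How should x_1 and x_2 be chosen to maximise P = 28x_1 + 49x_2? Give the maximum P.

Extreme points and P = 28x_1 + 49x_2:
  (0, 0) → P = 0
  (0, 37/8) → P = 1813/8
  (13/2, 0) → P = 182
  (15/4, 11/4) → P = 959/4

At the optimal vertex, 4x_1 + 4x_2 = 26 and 4x_1 + 8x_2 = 37.
Solving simultaneously gives x_1 = 15/4, x_2 = 11/4.

x_1 = 15/4, x_2 = 11/4, maximum P = 959/4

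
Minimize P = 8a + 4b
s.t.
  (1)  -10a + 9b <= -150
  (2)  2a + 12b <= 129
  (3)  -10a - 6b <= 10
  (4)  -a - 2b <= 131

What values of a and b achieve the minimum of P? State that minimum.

The feasible region is unbounded (it extends along (2, -1), (6, -1)), but P strictly increases along every unbounded feasible direction, so there is no improving ray and the minimum is attained at a vertex.

The binding constraints are -10a + 9b = -150 and -10a - 6b = 10.
Solving simultaneously gives a = 27/5, b = -32/3.

a = 27/5, b = -32/3, minimum P = 8/15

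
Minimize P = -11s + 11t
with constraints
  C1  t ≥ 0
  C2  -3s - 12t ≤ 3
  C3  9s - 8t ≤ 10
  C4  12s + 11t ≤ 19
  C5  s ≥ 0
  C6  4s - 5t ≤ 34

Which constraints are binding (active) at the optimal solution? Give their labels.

Extreme points and P = -11s + 11t:
  (10/9, 0) → P = -110/9
  (0, 0) → P = 0
  (262/195, 17/65) → P = -2321/195
  (0, 19/11) → P = 19

The minimum is at (10/9, 0). Substituting into each constraint, equality holds for C1 and C3; the remaining constraints have slack.

C1 and C3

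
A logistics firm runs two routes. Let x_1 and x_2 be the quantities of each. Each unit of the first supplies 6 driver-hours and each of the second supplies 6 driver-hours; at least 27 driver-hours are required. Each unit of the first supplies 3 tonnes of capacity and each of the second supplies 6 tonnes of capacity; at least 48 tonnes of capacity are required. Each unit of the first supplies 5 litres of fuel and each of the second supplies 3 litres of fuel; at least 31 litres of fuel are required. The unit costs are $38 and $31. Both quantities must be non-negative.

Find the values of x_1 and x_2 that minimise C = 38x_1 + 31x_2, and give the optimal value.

x_1 = 2, x_2 = 7, minimum C = 293

Feasible corners and C = 38x_1 + 31x_2:
  (0, 31/3) → C = 961/3
  (16, 0) → C = 608
  (2, 7) → C = 293
The feasible region is unbounded (it extends along (0, 1), (1, 0)), but C strictly increases along every unbounded feasible direction, so there is no improving ray and the minimum is attained at a vertex.

At the optimal vertex, 3x_1 + 6x_2 = 48 and 5x_1 + 3x_2 = 31.
Solving simultaneously gives x_1 = 2, x_2 = 7.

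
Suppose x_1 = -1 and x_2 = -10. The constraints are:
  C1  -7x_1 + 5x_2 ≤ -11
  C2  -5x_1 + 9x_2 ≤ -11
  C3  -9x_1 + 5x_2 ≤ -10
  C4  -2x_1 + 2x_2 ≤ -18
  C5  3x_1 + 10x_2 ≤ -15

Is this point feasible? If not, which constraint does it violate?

feasible

C1: -43 ≤ -11 ✓
C2: -85 ≤ -11 ✓
C3: -41 ≤ -10 ✓
C4: -18 ≤ -18 ✓
C5: -103 ≤ -15 ✓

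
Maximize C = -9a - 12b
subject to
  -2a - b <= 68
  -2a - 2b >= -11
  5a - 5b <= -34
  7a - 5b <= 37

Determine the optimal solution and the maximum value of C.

Corner points and C = -9a - 12b:
  (-147/2, 79) → C = -573/2
  (-374/15, -272/15) → C = 442
  (-13/20, 123/20) → C = -1359/20

The binding constraints are -2a - b = 68 and 5a - 5b = -34.
Solving simultaneously gives a = -374/15, b = -272/15.

a = -374/15, b = -272/15, maximum C = 442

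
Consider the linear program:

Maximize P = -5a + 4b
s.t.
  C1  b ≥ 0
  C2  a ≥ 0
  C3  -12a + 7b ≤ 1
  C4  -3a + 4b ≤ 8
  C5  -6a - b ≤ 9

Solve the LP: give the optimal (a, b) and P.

a = 52/27, b = 31/9, maximum P = 112/27

Corner points and P = -5a + 4b:
  (0, 0) → P = 0
  (0, 1/7) → P = 4/7
  (52/27, 31/9) → P = 112/27
The feasible region is unbounded (it extends along (4, 3), (1, 0)), but P strictly decreases along every unbounded feasible direction, so there is no improving ray and the maximum is attained at a vertex.

At the optimal vertex, -12a + 7b = 1 and -3a + 4b = 8.
Solving simultaneously gives a = 52/27, b = 31/9.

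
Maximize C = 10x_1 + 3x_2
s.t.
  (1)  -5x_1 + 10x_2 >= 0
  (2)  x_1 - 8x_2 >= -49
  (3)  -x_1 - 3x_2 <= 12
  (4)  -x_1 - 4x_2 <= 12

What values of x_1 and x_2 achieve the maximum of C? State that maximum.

x_1 = 49/3, x_2 = 49/6, maximum C = 1127/6

Corner points and C = 10x_1 + 3x_2:
  (49/3, 49/6) → C = 1127/6
  (-4, -2) → C = -46
  (-243/11, 37/11) → C = -2319/11
  (-12, 0) → C = -120

The binding constraints are -5x_1 + 10x_2 = 0 and x_1 - 8x_2 = -49.
Solving simultaneously gives x_1 = 49/3, x_2 = 49/6.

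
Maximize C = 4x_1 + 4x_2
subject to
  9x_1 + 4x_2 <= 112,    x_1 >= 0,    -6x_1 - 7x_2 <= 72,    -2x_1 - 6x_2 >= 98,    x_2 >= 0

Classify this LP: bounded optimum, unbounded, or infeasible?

infeasible

The boundaries 9x_1 + 4x_2 = 112 and x_1 = 0 meet at (0, 28), but that point violates -2x_1 - 6x_2 ≥ 98. Every candidate vertex is excluded by some other constraint, so the feasible region is empty.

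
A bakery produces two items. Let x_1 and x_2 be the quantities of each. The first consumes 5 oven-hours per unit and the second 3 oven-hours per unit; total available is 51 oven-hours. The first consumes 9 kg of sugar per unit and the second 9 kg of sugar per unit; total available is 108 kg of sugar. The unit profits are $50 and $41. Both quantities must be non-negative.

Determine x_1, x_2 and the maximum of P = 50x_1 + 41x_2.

Feasible corners and P = 50x_1 + 41x_2:
  (0, 0) → P = 0
  (0, 12) → P = 492
  (51/5, 0) → P = 510
  (15/2, 9/2) → P = 1119/2

x_1 = 15/2, x_2 = 9/2, maximum P = 1119/2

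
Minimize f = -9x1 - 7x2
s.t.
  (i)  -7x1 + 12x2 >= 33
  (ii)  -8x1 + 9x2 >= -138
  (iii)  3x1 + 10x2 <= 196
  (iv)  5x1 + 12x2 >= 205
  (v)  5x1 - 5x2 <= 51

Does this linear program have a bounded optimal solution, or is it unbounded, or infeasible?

Extreme points and f = -9x1 - 7x2:
  (1011/53, 1471/106) → f = -28495/106
  (43/3, 100/9) → f = -1861/9
  (-151/7, 365/14) → f = 163/14
The feasible region has finitely many vertices and no improving ray; the minimum is -28495/106 at (1011/53, 1471/106).

bounded optimum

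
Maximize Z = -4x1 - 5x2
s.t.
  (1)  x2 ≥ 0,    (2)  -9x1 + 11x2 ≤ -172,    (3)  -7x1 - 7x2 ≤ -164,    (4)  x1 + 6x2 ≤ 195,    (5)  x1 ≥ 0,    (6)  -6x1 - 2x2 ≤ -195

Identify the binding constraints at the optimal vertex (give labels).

Extreme points and Z = -4x1 - 5x2:
  (195, 0) → Z = -780
  (65/2, 0) → Z = -130
  (3177/65, 1583/65) → Z = -20623/65
  (2489/84, 241/28) → Z = -13571/84

The maximum is at (65/2, 0). Substituting into each constraint, equality holds for (1) and (6); the remaining constraints have slack.

(1) and (6)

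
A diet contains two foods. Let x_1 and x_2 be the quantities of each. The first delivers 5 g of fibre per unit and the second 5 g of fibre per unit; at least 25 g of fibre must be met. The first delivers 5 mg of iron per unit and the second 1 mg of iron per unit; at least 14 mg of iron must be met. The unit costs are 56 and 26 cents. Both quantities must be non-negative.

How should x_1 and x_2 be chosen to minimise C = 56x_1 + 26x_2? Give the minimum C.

x_1 = 9/4, x_2 = 11/4, minimum C = 395/2

Corner points and C = 56x_1 + 26x_2:
  (0, 14) → C = 364
  (5, 0) → C = 280
  (9/4, 11/4) → C = 395/2
The feasible region is unbounded (it extends along (0, 1), (1, 0)), but C strictly increases along every unbounded feasible direction, so there is no improving ray and the minimum is attained at a vertex.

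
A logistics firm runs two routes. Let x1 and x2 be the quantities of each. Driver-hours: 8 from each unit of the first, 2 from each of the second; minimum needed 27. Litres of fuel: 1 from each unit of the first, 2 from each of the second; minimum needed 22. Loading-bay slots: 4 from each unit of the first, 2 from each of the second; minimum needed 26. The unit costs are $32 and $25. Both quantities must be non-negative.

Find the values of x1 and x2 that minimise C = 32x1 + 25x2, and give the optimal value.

x1 = 4/3, x2 = 31/3, minimum C = 301

Feasible corners and C = 32x1 + 25x2:
  (0, 27/2) → C = 675/2
  (22, 0) → C = 704
  (1/4, 25/2) → C = 641/2
  (4/3, 31/3) → C = 301
The feasible region is unbounded (it extends along (0, 1), (1, 0)), but C strictly increases along every unbounded feasible direction, so there is no improving ray and the minimum is attained at a vertex.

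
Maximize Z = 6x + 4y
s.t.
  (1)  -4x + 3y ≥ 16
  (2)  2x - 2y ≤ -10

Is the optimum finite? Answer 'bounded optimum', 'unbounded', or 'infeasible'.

From the feasible point (-1, 4), moving in the direction (3, 4) keeps every constraint satisfied while Z increases without bound.

unbounded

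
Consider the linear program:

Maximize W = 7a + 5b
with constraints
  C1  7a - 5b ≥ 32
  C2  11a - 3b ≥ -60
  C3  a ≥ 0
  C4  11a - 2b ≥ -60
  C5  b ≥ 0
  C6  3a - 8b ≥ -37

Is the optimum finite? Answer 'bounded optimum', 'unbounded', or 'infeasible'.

From the feasible point (32/7, 0), moving in the direction (8, 3) keeps every constraint satisfied while W increases without bound.

unbounded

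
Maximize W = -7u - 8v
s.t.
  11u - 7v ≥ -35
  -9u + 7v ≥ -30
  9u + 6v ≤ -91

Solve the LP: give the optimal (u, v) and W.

Vertices and W = -7u - 8v:
  (-65/2, -645/14) → W = 8345/14
  (-847/129, -686/129) → W = 11417/129
  (-457/117, -121/13) → W = 11911/117

The optimum lies where 11u - 7v = -35 and -9u + 7v = -30.
Solving simultaneously gives u = -65/2, v = -645/14.

u = -65/2, v = -645/14, maximum W = 8345/14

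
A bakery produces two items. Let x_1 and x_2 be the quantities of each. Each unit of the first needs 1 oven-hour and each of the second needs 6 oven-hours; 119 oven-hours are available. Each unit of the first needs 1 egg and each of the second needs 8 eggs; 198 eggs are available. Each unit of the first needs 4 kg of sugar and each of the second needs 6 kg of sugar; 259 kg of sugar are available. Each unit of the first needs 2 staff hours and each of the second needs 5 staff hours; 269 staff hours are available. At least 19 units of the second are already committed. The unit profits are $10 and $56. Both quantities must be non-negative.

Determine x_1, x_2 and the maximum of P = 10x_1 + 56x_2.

Feasible corners and P = 10x_1 + 56x_2:
  (0, 119/6) → P = 3332/3
  (0, 19) → P = 1064
  (5, 19) → P = 1114

The optimum lies where x_1 + 6x_2 = 119 and x_2 = 19.
Solving simultaneously gives x_1 = 5, x_2 = 19.

x_1 = 5, x_2 = 19, maximum P = 1114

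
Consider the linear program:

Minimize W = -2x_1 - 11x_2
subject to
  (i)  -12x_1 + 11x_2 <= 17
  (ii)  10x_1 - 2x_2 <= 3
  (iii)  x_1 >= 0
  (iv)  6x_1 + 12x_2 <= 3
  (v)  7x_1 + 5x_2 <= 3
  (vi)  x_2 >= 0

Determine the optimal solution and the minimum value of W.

x_1 = 0, x_2 = 1/4, minimum W = -11/4

Vertices and W = -2x_1 - 11x_2:
  (7/22, 1/11) → W = -18/11
  (3/10, 0) → W = -3/5
  (0, 1/4) → W = -11/4
  (0, 0) → W = 0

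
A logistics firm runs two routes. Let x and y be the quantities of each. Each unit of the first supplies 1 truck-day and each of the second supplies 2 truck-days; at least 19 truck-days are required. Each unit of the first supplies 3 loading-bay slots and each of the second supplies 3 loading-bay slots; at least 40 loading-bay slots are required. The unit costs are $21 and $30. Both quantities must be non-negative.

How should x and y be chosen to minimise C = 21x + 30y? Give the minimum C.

Feasible corners and C = 21x + 30y:
  (0, 40/3) → C = 400
  (19, 0) → C = 399
  (23/3, 17/3) → C = 331
The feasible region is unbounded (it extends along (0, 1), (1, 0)), but C strictly increases along every unbounded feasible direction, so there is no improving ray and the minimum is attained at a vertex.

At the optimal vertex, x + 2y = 19 and 3x + 3y = 40.
Solving simultaneously gives x = 23/3, y = 17/3.

x = 23/3, y = 17/3, minimum C = 331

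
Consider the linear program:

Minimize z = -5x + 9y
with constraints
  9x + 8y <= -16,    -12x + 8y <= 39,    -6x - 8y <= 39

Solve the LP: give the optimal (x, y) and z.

x = 23/3, y = -85/8, minimum z = -3215/24

Extreme points and z = -5x + 9y:
  (-55/21, 53/56) → z = 3631/168
  (23/3, -85/8) → z = -3215/24
  (-13/3, -13/8) → z = 169/24

At the optimal vertex, 9x + 8y = -16 and -6x - 8y = 39.
Solving simultaneously gives x = 23/3, y = -85/8.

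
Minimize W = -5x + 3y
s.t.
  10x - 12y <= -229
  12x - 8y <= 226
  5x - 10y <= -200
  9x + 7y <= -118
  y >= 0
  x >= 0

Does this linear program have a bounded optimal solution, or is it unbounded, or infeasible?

infeasible

The boundaries 10x - 12y = -229 and 12x - 8y = 226 meet at (71, 313/4), but that point violates 9x + 7y ≤ -118. Every candidate vertex is excluded by some other constraint, so the feasible region is empty.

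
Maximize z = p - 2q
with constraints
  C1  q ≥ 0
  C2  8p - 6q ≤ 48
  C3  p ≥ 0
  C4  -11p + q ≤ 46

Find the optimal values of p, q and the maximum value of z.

The feasible region is unbounded (it extends along (1, 11), (3, 4)), but z strictly decreases along every unbounded feasible direction, so there is no improving ray and the maximum is attained at a vertex.

p = 6, q = 0, maximum z = 6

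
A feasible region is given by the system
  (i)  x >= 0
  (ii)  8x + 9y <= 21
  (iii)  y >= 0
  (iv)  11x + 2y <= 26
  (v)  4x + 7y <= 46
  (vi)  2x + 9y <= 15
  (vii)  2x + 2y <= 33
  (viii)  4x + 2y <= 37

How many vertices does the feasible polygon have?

5

Of the 28 pairwise boundary intersections, those satisfying every inequality are:
  (0, 0)
  (0, 5/3)
  (192/83, 23/83)
  (1, 13/9)
  (26/11, 0)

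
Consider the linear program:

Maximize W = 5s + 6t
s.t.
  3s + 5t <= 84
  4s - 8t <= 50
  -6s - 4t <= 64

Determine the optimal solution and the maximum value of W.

s = 461/22, t = 93/22, maximum W = 2863/22

Feasible corners and W = 5s + 6t:
  (461/22, 93/22) → W = 2863/22
  (-328/9, 116/3) → W = 448/9
  (-39/8, -139/16) → W = -153/2

At the optimal vertex, 3s + 5t = 84 and 4s - 8t = 50.
Solving simultaneously gives s = 461/22, t = 93/22.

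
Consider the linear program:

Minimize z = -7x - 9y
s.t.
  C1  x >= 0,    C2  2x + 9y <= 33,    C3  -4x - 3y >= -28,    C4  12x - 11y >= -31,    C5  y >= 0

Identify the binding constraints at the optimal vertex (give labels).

Corner points and z = -7x - 9y:
  (0, 31/11) → z = -279/11
  (0, 0) → z = 0
  (51/10, 38/15) → z = -117/2
  (42/65, 229/65) → z = -471/13
  (7, 0) → z = -49

The minimum is at (51/10, 38/15). Substituting into each constraint, equality holds for C2 and C3; the remaining constraints have slack.

C2 and C3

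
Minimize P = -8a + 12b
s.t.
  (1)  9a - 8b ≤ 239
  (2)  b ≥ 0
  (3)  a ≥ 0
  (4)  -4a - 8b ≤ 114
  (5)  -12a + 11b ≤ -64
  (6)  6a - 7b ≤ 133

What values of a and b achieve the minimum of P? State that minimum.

Corner points and P = -8a + 12b:
  (2117/3, 764) → P = 10568/3
  (203/5, 79/5) → P = -676/5
  (16/3, 0) → P = -128/3
  (133/6, 0) → P = -532/3

a = 133/6, b = 0, minimum P = -532/3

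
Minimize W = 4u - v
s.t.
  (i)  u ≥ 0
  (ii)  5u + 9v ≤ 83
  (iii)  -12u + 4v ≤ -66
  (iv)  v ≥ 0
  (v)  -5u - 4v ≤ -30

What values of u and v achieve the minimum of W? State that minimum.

u = 96/17, v = 15/34, minimum W = 753/34

Feasible corners and W = 4u - v:
  (463/64, 333/64) → W = 1519/64
  (83/5, 0) → W = 332/5
  (96/17, 15/34) → W = 753/34
  (6, 0) → W = 24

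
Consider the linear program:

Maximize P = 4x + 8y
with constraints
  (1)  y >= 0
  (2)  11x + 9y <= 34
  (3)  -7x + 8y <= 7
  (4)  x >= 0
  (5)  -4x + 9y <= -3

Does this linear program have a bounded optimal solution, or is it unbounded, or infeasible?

bounded optimum

Feasible corners and P = 4x + 8y:
  (34/11, 0) → P = 136/11
  (3/4, 0) → P = 3
  (37/15, 103/135) → P = 2156/135
The feasible region has finitely many vertices and no improving ray; the maximum is 2156/135 at (37/15, 103/135).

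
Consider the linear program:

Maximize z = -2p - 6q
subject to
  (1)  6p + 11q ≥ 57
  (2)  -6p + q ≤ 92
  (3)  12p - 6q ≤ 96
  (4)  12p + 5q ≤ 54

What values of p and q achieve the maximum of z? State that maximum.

p = 103/34, q = 60/17, maximum z = -463/17

Corner points and z = -2p - 6q:
  (-955/72, 149/12) → z = -1727/36
  (103/34, 60/17) → z = -463/17
  (-29/3, 34) → z = -554/3

The optimum lies where 6p + 11q = 57 and 12p + 5q = 54.
Solving simultaneously gives p = 103/34, q = 60/17.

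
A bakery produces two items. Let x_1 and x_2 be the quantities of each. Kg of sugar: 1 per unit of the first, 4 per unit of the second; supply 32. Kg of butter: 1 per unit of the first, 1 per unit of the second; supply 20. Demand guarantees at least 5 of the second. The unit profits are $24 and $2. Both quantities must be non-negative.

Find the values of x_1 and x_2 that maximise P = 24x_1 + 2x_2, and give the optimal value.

x_1 = 12, x_2 = 5, maximum P = 298

Corner points and P = 24x_1 + 2x_2:
  (0, 8) → P = 16
  (0, 5) → P = 10
  (12, 5) → P = 298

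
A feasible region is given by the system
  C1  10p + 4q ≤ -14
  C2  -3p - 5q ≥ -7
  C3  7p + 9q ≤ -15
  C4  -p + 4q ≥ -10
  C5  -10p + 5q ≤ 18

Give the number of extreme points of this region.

4

Intersecting each pair of boundary lines and keeping only the points that satisfy every inequality leaves:
  (-33/31, -26/31)
  (-4/11, -57/22)
  (-237/125, -24/125)
  (-122/35, -118/35)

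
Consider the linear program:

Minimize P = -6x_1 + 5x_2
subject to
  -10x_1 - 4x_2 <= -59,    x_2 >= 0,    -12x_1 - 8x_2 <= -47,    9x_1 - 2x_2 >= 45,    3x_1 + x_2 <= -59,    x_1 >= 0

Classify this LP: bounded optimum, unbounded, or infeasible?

The boundaries -10x_1 - 4x_2 = -59 and x_2 = 0 meet at (59/10, 0), but that point violates 3x_1 + x_2 ≤ -59. Every candidate vertex is excluded by some other constraint, so the feasible region is empty.

infeasible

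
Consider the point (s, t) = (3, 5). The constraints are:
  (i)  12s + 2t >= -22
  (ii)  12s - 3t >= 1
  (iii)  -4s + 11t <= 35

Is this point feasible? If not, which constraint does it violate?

not feasible — violates (iii)

Constraint (iii): -4s + 11t = 43, which is not ≤ 35. All other constraints are satisfied.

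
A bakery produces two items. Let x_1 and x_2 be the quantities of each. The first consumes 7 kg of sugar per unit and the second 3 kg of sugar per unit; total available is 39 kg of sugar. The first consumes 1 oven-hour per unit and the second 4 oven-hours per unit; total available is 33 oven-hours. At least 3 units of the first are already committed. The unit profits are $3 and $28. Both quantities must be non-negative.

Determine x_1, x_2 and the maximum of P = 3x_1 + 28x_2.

x_1 = 3, x_2 = 6, maximum P = 177

Vertices and P = 3x_1 + 28x_2:
  (39/7, 0) → P = 117/7
  (3, 0) → P = 9
  (3, 6) → P = 177

The binding constraints are 7x_1 + 3x_2 = 39 and x_1 = 3.
Solving simultaneously gives x_1 = 3, x_2 = 6.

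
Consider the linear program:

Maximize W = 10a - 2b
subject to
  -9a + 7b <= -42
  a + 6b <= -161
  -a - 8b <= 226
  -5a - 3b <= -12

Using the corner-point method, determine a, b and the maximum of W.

Corner points and W = 10a - 2b:
  (34, -65/2) → W = 405
  (185/9, -817/27) → W = 7184/27
  (774/37, -1142/37) → W = 10024/37

a = 34, b = -65/2, maximum W = 405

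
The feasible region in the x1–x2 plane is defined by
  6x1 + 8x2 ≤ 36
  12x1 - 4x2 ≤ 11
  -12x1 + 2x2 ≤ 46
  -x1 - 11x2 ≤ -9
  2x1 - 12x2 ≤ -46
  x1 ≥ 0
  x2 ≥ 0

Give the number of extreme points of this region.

3

The feasible vertices (each the meet of two boundaries and inside every other half-plane) are:
  (8/11, 87/22)
  (0, 9/2)
  (0, 23/6)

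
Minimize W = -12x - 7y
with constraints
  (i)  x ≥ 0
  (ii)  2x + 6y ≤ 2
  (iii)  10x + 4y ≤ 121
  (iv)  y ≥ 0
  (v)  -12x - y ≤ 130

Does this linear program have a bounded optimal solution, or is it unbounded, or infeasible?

Extreme points and W = -12x - 7y:
  (0, 1/3) → W = -7/3
  (0, 0) → W = 0
  (1, 0) → W = -12
The feasible region has finitely many vertices and no improving ray; the minimum is -12 at (1, 0).

bounded optimum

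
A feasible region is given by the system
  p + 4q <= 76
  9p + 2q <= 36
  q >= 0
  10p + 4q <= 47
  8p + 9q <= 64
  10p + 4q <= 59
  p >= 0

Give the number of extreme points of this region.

Intersecting each pair of boundary lines and keeping only the points that satisfy every inequality leaves:
  (4, 0)
  (25/8, 63/16)
  (0, 0)
  (167/58, 132/29)
  (0, 64/9)

5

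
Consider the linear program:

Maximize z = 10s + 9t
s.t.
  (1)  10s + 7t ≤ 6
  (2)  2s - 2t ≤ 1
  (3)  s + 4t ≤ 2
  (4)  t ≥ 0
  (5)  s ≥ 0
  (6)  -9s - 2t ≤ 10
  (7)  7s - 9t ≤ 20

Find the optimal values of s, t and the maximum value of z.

Corner points and z = 10s + 9t:
  (19/34, 1/17) → z = 104/17
  (10/33, 14/33) → z = 226/33
  (1/2, 0) → z = 5
  (0, 1/2) → z = 9/2
  (0, 0) → z = 0

s = 10/33, t = 14/33, maximum z = 226/33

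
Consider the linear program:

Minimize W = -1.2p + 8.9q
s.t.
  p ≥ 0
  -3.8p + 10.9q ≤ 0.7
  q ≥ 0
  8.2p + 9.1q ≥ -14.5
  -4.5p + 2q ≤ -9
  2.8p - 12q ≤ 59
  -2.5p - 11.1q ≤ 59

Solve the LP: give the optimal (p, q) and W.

Corner points and W = -1.2p + 8.9q:
  (1990/829, 747/829) → W = 42603/8290
  (2, 0) → W = -12/5
  (295/14, 0) → W = -177/7
The feasible region is unbounded (it extends along (30, 7), (109, 38)), but W strictly increases along every unbounded feasible direction, so there is no improving ray and the minimum is attained at a vertex.

p = 295/14, q = 0, minimum W = -177/7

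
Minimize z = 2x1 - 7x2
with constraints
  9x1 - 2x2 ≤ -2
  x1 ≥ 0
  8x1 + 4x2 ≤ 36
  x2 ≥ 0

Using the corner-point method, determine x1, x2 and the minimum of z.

x1 = 0, x2 = 9, minimum z = -63

Feasible corners and z = 2x1 - 7x2:
  (0, 1) → z = -7
  (16/13, 85/13) → z = -563/13
  (0, 9) → z = -63

The binding constraints are x1 = 0 and 8x1 + 4x2 = 36.
Solving simultaneously gives x1 = 0, x2 = 9.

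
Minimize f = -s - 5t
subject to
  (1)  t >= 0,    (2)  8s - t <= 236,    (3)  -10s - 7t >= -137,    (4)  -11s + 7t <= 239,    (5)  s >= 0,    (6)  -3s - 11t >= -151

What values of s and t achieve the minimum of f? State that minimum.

s = 0, t = 151/11, minimum f = -755/11

Feasible corners and f = -s - 5t:
  (137/10, 0) → f = -137/10
  (0, 0) → f = 0
  (450/89, 1099/89) → f = -5945/89
  (0, 151/11) → f = -755/11

The binding constraints are s = 0 and -3s - 11t = -151.
Solving simultaneously gives s = 0, t = 151/11.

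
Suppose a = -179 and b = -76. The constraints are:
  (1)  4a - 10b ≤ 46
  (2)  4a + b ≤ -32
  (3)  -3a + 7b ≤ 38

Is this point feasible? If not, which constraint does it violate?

(1): 44 ≤ 46 ✓
(2): -792 ≤ -32 ✓
(3): 5 ≤ 38 ✓

feasible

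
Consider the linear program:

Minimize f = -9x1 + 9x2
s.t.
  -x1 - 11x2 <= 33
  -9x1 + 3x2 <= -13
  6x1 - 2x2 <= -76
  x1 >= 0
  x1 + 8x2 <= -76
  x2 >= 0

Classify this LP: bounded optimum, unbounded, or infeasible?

infeasible

Constraints -9x1 + 3x2 ≤ -13 and 6x1 - 2x2 ≤ -76 have parallel boundaries but demand opposite sides — no point can satisfy both, so the region is empty.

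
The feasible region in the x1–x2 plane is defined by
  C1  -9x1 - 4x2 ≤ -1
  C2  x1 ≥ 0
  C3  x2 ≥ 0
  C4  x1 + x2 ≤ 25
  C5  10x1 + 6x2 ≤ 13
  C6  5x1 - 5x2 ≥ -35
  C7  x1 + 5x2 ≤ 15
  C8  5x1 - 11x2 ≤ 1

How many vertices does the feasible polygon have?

5

Pairwise boundary intersections that survive every other constraint:
  (0, 1/4)
  (1/9, 0)
  (0, 13/6)
  (1/5, 0)
  (149/140, 11/28)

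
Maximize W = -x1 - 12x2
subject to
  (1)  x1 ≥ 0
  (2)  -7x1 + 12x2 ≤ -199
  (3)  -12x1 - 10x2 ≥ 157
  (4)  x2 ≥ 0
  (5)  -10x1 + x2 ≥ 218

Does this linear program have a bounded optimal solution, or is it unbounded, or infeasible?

infeasible

The boundaries x2 = 0 and -10x1 + x2 = 218 meet at (-109/5, 0), but that point violates x1 ≥ 0. Every candidate vertex is excluded by some other constraint, so the feasible region is empty.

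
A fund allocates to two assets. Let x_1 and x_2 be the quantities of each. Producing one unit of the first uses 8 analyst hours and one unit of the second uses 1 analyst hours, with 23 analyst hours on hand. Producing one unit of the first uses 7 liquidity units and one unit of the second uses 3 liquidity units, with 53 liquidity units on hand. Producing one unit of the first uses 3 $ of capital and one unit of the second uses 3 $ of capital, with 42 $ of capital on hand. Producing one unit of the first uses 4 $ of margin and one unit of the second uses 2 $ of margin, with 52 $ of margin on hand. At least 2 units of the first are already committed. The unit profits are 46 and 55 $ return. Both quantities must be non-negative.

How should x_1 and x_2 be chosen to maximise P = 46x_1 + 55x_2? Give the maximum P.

x_1 = 2, x_2 = 7, maximum P = 477

The binding constraints are 8x_1 + x_2 = 23 and x_1 = 2.
Solving simultaneously gives x_1 = 2, x_2 = 7.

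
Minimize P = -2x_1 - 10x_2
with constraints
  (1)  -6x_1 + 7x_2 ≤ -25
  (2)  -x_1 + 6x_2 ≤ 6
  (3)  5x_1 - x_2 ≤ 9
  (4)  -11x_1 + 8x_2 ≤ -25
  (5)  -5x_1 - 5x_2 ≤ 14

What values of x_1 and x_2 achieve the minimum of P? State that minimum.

Extreme points and P = -2x_1 - 10x_2:
  (38/29, -71/29) → P = 634/29
  (27/65, -209/65) → P = 2036/65
  (31/30, -23/6) → P = 544/15

The optimum lies where -6x_1 + 7x_2 = -25 and 5x_1 - x_2 = 9.
Solving simultaneously gives x_1 = 38/29, x_2 = -71/29.

x_1 = 38/29, x_2 = -71/29, minimum P = 634/29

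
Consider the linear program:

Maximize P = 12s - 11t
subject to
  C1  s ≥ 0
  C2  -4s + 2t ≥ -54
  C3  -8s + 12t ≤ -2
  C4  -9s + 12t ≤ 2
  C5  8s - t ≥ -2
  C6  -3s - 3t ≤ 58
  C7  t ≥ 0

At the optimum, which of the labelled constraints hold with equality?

Extreme points and P = 12s - 11t:
  (161/8, 53/4) → P = 383/4
  (27/2, 0) → P = 162
  (1/4, 0) → P = 3

The maximum is at (27/2, 0). Substituting into each constraint, equality holds for C2 and C7; the remaining constraints have slack.

C2 and C7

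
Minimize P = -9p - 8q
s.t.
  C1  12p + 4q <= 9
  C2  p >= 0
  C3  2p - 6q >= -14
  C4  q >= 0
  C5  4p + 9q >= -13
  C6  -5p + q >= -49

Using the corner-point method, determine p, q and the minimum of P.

Vertices and P = -9p - 8q:
  (0, 9/4) → P = -18
  (3/4, 0) → P = -27/4
  (0, 0) → P = 0

p = 0, q = 9/4, minimum P = -18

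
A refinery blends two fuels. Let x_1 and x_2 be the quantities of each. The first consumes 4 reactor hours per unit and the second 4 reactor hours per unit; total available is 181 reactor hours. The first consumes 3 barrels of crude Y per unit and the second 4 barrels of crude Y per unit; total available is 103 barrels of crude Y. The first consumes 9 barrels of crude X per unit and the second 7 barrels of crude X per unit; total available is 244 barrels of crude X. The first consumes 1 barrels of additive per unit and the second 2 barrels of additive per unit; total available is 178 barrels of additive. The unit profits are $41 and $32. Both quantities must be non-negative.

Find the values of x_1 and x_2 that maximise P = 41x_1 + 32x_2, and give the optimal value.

Feasible corners and P = 41x_1 + 32x_2:
  (0, 0) → P = 0
  (0, 103/4) → P = 824
  (244/9, 0) → P = 10004/9
  (17, 13) → P = 1113

The optimum lies where 3x_1 + 4x_2 = 103 and 9x_1 + 7x_2 = 244.
Solving simultaneously gives x_1 = 17, x_2 = 13.

x_1 = 17, x_2 = 13, maximum P = 1113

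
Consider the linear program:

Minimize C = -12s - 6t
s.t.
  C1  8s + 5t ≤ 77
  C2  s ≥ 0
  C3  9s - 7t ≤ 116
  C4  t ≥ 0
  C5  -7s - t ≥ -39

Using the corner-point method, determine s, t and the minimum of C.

At the optimal vertex, 8s + 5t = 77 and -7s - t = -39.
Solving simultaneously gives s = 118/27, t = 227/27.

s = 118/27, t = 227/27, minimum C = -926/9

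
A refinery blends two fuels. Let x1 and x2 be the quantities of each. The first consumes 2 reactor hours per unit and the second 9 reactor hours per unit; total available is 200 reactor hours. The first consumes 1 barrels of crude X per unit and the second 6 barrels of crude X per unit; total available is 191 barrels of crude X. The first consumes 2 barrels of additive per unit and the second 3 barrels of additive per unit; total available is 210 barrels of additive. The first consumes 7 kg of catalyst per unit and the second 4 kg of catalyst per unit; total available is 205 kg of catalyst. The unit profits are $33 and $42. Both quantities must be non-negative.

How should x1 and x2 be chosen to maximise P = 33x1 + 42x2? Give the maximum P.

x1 = 19, x2 = 18, maximum P = 1383

Corner points and P = 33x1 + 42x2:
  (0, 0) → P = 0
  (0, 200/9) → P = 2800/3
  (205/7, 0) → P = 6765/7
  (19, 18) → P = 1383

The binding constraints are 2x1 + 9x2 = 200 and 7x1 + 4x2 = 205.
Solving simultaneously gives x1 = 19, x2 = 18.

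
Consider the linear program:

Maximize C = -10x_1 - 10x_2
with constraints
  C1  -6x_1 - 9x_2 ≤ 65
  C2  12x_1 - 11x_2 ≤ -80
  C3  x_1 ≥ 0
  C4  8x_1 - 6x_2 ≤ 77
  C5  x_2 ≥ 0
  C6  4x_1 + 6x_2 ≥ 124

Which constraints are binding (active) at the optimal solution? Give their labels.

C3 and C6

Vertices and C = -10x_1 - 10x_2:
  (1327/16, 391/4) → C = -14455/8
  (221/29, 452/29) → C = -6730/29
  (0, 62/3) → C = -620/3
The feasible region is unbounded (it extends along (0, 1), (3, 4)), but C strictly decreases along every unbounded feasible direction, so there is no improving ray and the maximum is attained at a vertex.

The maximum is at (0, 62/3). Substituting into each constraint, equality holds for C3 and C6; the remaining constraints have slack.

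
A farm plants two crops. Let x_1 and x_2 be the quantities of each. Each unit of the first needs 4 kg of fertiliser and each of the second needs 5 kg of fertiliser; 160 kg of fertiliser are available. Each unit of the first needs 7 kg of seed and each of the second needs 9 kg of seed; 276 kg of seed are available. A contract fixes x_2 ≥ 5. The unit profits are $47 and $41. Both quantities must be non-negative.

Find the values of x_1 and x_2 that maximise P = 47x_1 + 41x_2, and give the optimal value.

Extreme points and P = 47x_1 + 41x_2:
  (0, 92/3) → P = 3772/3
  (0, 5) → P = 205
  (33, 5) → P = 1756

The optimum lies where 7x_1 + 9x_2 = 276 and x_2 = 5.
Solving simultaneously gives x_1 = 33, x_2 = 5.

x_1 = 33, x_2 = 5, maximum P = 1756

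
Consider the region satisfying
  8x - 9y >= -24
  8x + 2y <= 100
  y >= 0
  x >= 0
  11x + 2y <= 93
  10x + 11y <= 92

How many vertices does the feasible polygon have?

Of the 15 pairwise boundary intersections, those satisfying every inequality are:
  (0, 8/3)
  (282/89, 488/89)
  (0, 0)
  (93/11, 0)
  (839/101, 82/101)

5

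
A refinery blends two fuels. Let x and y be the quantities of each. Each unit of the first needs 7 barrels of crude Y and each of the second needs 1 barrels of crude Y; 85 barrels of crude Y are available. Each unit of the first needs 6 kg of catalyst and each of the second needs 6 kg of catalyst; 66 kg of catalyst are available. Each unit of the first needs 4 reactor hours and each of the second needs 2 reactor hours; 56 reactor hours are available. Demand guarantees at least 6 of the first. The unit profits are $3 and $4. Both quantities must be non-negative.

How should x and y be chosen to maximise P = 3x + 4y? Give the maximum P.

At the optimal vertex, 6x + 6y = 66 and x = 6.
Solving simultaneously gives x = 6, y = 5.

x = 6, y = 5, maximum P = 38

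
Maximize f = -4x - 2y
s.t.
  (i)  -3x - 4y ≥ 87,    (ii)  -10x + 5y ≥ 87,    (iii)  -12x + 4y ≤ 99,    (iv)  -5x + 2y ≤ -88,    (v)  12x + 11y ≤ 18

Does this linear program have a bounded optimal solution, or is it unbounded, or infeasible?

The boundaries -3x - 4y = 87 and -5x + 2y = -88 meet at (89/13, -699/26), but that point violates -10x + 5y ≥ 87. Every candidate vertex is excluded by some other constraint, so the feasible region is empty.

infeasible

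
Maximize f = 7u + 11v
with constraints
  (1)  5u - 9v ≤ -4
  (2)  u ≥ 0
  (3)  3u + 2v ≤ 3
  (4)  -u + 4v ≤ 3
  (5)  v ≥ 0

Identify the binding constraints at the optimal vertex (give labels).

Extreme points and f = 7u + 11v:
  (0, 4/9) → f = 44/9
  (19/37, 27/37) → f = 430/37
  (0, 3/4) → f = 33/4
  (3/7, 6/7) → f = 87/7

The maximum is at (3/7, 6/7). Substituting into each constraint, equality holds for (3) and (4); the remaining constraints have slack.

(3) and (4)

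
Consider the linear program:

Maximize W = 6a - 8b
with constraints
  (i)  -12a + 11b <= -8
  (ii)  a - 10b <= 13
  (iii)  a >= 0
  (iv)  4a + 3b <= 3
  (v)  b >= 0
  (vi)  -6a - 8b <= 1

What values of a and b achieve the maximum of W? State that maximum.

a = 3/4, b = 0, maximum W = 9/2

Feasible corners and W = 6a - 8b:
  (57/80, 1/20) → W = 31/8
  (2/3, 0) → W = 4
  (3/4, 0) → W = 9/2

The binding constraints are 4a + 3b = 3 and b = 0.
Solving simultaneously gives a = 3/4, b = 0.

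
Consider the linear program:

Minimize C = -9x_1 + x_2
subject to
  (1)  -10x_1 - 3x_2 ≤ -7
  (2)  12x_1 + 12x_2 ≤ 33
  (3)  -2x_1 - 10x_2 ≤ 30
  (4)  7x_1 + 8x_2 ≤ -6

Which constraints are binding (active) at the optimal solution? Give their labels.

Extreme points and C = -9x_1 + x_2:
  (80/47, -157/47) → C = -877/47
  (74/59, -109/59) → C = -775/59
  (10/3, -11/3) → C = -101/3

The minimum is at (10/3, -11/3). Substituting into each constraint, equality holds for (3) and (4); the remaining constraints have slack.

(3) and (4)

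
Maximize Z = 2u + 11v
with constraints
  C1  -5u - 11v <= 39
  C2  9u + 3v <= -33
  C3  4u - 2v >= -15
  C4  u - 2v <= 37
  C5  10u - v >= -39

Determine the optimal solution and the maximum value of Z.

Vertices and Z = 2u + 11v:
  (-41/14, -31/14) → Z = -423/14
  (-468/115, -39/23) → Z = -3081/115
  (-37/10, 1/10) → Z = -63/10
  (-63/16, -3/8) → Z = -12

u = -37/10, v = 1/10, maximum Z = -63/10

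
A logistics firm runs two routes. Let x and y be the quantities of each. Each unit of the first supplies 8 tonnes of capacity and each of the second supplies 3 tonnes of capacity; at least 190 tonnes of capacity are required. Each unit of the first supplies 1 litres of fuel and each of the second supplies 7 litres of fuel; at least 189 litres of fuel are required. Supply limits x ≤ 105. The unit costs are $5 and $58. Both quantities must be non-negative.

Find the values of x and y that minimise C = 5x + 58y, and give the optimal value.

Vertices and C = 5x + 58y:
  (0, 190/3) → C = 11020/3
  (763/53, 1322/53) → C = 80491/53
  (105, 12) → C = 1221
The feasible region is unbounded (it extends along (0, 1)), but C strictly increases along every unbounded feasible direction, so there is no improving ray and the minimum is attained at a vertex.

The binding constraints are x + 7y = 189 and x = 105.
Solving simultaneously gives x = 105, y = 12.

x = 105, y = 12, minimum C = 1221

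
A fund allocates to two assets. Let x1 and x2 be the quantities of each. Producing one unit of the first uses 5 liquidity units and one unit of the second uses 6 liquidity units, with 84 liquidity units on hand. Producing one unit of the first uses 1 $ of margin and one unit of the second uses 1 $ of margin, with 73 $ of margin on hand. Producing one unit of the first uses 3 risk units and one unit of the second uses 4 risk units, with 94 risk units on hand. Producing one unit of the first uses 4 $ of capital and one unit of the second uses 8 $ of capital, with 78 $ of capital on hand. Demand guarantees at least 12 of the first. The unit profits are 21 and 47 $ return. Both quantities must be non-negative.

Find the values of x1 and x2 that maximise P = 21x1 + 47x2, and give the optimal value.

x1 = 12, x2 = 15/4, maximum P = 1713/4

Vertices and P = 21x1 + 47x2:
  (84/5, 0) → P = 1764/5
  (12, 0) → P = 252
  (51/4, 27/8) → P = 3411/8
  (12, 15/4) → P = 1713/4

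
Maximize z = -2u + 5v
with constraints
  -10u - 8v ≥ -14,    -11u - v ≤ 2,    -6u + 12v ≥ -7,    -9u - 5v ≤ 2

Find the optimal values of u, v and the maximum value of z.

u = -5/13, v = 29/13, maximum z = 155/13

Extreme points and z = -2u + 5v:
  (-5/13, 29/13) → z = 155/13
  (4/3, 1/12) → z = -9/4
  (-4/23, -2/23) → z = -2/23
  (11/138, -25/46) → z = -397/138

At the optimal vertex, -10u - 8v = -14 and -11u - v = 2.
Solving simultaneously gives u = -5/13, v = 29/13.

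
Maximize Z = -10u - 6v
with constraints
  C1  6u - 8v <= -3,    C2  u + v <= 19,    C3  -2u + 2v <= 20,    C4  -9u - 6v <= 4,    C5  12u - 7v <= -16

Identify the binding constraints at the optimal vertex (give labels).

C3 and C4

Vertices and Z = -10u - 6v:
  (9/2, 29/2) → Z = -132
  (117/19, 244/19) → Z = -2634/19
  (-64/15, 86/15) → Z = 124/15
  (-124/135, 32/45) → Z = 664/135

The maximum is at (-64/15, 86/15). Substituting into each constraint, equality holds for C3 and C4; the remaining constraints have slack.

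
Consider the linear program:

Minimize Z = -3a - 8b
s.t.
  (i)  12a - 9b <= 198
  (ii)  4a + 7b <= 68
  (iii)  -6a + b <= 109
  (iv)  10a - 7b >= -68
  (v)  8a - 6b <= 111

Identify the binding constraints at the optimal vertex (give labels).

(ii) and (iv)

Feasible corners and Z = -3a - 8b:
  (0, 68/7) → Z = -544/7
  (237/16, 5/4) → Z = -871/16
  (-695/32, -341/16) → Z = 7541/32
  (-765/28, -769/14) → Z = 14599/28

The minimum is at (0, 68/7). Substituting into each constraint, equality holds for (ii) and (iv); the remaining constraints have slack.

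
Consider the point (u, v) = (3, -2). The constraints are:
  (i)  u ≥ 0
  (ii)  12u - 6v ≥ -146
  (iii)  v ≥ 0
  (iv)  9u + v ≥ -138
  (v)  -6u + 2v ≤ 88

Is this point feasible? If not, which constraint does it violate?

Constraint (iii): v = -2, which is not ≥ 0. All other constraints are satisfied.

not feasible — violates (iii)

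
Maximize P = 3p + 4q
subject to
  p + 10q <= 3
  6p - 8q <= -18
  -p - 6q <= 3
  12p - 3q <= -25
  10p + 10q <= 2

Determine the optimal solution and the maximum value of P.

Corner points and P = 3p + 4q:
  (-39/17, 9/17) → P = -81/17
  (-12, 3/2) → P = -30
  (-3, 0) → P = -9

p = -39/17, q = 9/17, maximum P = -81/17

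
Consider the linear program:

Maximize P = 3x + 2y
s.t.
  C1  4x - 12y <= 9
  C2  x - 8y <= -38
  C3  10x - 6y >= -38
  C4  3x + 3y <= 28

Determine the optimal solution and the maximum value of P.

x = 110/27, y = 142/27, maximum P = 614/27

Corner points and P = 3x + 2y:
  (-38/37, 171/37) → P = 228/37
  (110/27, 142/27) → P = 614/27
  (9/8, 197/24) → P = 475/24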